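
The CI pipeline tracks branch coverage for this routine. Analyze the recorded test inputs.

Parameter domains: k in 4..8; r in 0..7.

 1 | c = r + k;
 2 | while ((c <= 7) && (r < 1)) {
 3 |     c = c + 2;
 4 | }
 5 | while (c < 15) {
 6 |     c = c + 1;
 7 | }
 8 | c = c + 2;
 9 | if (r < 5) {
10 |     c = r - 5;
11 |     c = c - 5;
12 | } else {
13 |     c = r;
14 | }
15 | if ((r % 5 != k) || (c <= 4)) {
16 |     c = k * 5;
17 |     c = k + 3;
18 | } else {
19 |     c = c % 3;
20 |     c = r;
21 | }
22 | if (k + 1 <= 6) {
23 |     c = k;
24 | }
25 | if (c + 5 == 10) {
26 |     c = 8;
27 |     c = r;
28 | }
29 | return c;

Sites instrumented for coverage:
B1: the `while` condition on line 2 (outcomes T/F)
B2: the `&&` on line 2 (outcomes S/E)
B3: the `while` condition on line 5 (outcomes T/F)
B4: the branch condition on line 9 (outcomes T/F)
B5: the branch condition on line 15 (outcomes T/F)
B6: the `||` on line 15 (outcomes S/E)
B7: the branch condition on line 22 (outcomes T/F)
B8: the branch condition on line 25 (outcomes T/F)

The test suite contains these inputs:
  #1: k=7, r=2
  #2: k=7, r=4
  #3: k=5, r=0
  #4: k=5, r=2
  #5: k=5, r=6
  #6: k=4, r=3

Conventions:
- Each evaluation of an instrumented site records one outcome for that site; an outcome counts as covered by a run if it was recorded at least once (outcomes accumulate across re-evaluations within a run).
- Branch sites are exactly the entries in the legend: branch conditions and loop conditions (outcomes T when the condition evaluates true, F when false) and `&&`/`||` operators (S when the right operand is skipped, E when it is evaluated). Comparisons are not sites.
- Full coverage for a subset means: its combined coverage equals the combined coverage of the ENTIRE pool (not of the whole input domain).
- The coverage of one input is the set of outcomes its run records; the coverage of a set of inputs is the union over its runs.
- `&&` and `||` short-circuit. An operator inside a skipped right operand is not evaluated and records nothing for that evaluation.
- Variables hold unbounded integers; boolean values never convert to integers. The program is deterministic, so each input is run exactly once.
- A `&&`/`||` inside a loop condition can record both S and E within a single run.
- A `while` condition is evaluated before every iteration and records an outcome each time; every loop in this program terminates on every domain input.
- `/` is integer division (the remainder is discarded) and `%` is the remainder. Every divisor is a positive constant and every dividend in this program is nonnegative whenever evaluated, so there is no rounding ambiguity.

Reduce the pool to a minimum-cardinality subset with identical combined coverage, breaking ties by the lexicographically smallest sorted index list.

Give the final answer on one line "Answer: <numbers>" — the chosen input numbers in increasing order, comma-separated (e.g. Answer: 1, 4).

input #1, k=7, r=2: events B2->S, B1->F, B3->T, B3->T, B3->T, B3->T, B3->T, B3->T, B3->F, B4->T, B6->S, B5->T, B7->F, B8->F; outcomes B1=F, B2=S, B3=T, B3=F, B4=T, B5=T, B6=S, B7=F, B8=F
input #2, k=7, r=4: events B2->S, B1->F, B3->T, B3->T, B3->T, B3->T, B3->F, B4->T, B6->S, B5->T, B7->F, B8->F; outcomes B1=F, B2=S, B3=T, B3=F, B4=T, B5=T, B6=S, B7=F, B8=F
input #3, k=5, r=0: events B2->E, B1->T, B2->E, B1->T, B2->S, B1->F, B3->T, B3->T, B3->T, B3->T, B3->T, B3->T, B3->F, B4->T, ...; outcomes B1=T, B1=F, B2=S, B2=E, B3=T, B3=F, B4=T, B5=T, B6=S, B7=T, B8=T
input #4, k=5, r=2: events B2->E, B1->F, B3->T, B3->T, B3->T, B3->T, B3->T, B3->T, B3->T, B3->T, B3->F, B4->T, B6->S, B5->T, ...; outcomes B1=F, B2=E, B3=T, B3=F, B4=T, B5=T, B6=S, B7=T, B8=T
input #5, k=5, r=6: events B2->S, B1->F, B3->T, B3->T, B3->T, B3->T, B3->F, B4->F, B6->S, B5->T, B7->T, B8->T; outcomes B1=F, B2=S, B3=T, B3=F, B4=F, B5=T, B6=S, B7=T, B8=T
input #6, k=4, r=3: events B2->E, B1->F, B3->T, B3->T, B3->T, B3->T, B3->T, B3->T, B3->T, B3->T, B3->F, B4->T, B6->S, B5->T, ...; outcomes B1=F, B2=E, B3=T, B3=F, B4=T, B5=T, B6=S, B7=T, B8=F
together the pool reaches 14 outcomes: B1=T, B1=F, B2=S, B2=E, B3=T, B3=F, B4=T, B4=F, B5=T, B6=S, B7=T, B7=F, B8=T, B8=F
every size-1 subset falls short of the 14 outcomes (best: 11/14)
every size-2 subset falls short of the 14 outcomes (best: 13/14)
size 3: inputs {1, 3, 5} cover all 14 outcomes, and no lexicographically smaller subset of this size does

Answer: 1, 3, 5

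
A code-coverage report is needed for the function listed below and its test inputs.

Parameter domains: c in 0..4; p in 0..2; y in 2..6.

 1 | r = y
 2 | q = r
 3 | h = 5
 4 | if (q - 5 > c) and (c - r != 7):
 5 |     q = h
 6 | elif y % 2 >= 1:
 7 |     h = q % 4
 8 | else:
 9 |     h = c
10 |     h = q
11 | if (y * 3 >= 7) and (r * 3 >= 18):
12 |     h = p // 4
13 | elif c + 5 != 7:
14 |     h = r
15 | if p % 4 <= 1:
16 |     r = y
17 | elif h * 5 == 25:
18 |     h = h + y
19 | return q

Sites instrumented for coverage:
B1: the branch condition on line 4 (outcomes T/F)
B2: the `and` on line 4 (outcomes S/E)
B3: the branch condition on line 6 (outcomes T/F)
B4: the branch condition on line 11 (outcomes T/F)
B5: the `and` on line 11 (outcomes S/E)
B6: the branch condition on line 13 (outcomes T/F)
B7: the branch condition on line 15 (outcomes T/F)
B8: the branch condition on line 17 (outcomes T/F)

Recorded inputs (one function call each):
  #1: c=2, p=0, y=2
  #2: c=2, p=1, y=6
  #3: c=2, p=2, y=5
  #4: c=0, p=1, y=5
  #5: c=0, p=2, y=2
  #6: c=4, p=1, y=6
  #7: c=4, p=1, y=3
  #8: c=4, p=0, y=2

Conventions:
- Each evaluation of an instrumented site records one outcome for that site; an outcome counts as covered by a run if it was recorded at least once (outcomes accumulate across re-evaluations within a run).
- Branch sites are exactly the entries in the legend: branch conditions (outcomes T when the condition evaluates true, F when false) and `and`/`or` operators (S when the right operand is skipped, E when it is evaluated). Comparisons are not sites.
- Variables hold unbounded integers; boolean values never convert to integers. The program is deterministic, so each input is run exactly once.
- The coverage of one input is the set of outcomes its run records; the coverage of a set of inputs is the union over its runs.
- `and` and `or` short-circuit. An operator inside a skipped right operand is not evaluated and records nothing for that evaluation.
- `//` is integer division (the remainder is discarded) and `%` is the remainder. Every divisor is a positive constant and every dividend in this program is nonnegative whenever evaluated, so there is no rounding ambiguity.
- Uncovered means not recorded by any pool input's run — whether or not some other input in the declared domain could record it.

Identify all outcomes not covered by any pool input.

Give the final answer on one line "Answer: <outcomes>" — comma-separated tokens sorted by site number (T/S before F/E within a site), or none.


input #1 (c=2, p=0, y=2): events B2->S, B1->F, B3->F, B5->S, B4->F, B6->F, B7->T; covers B1=F, B2=S, B3=F, B4=F, B5=S, B6=F, B7=T
input #2 (c=2, p=1, y=6): events B2->S, B1->F, B3->F, B5->E, B4->T, B7->T; covers B1=F, B2=S, B3=F, B4=T, B5=E, B7=T
input #3 (c=2, p=2, y=5): events B2->S, B1->F, B3->T, B5->E, B4->F, B6->F, B7->F, B8->F; covers B1=F, B2=S, B3=T, B4=F, B5=E, B6=F, B7=F, B8=F
input #4 (c=0, p=1, y=5): events B2->S, B1->F, B3->T, B5->E, B4->F, B6->T, B7->T; covers B1=F, B2=S, B3=T, B4=F, B5=E, B6=T, B7=T
input #5 (c=0, p=2, y=2): events B2->S, B1->F, B3->F, B5->S, B4->F, B6->T, B7->F, B8->F; covers B1=F, B2=S, B3=F, B4=F, B5=S, B6=T, B7=F, B8=F
input #6 (c=4, p=1, y=6): events B2->S, B1->F, B3->F, B5->E, B4->T, B7->T; covers B1=F, B2=S, B3=F, B4=T, B5=E, B7=T
input #7 (c=4, p=1, y=3): events B2->S, B1->F, B3->T, B5->E, B4->F, B6->T, B7->T; covers B1=F, B2=S, B3=T, B4=F, B5=E, B6=T, B7=T
input #8 (c=4, p=0, y=2): events B2->S, B1->F, B3->F, B5->S, B4->F, B6->T, B7->T; covers B1=F, B2=S, B3=F, B4=F, B5=S, B6=T, B7=T
union over the pool: B1=F, B2=S, B3=T, B3=F, B4=T, B4=F, B5=S, B5=E, B6=T, B6=F, B7=T, B7=F, B8=F
uncovered (3 of 16): B1=T, B2=E, B8=T
Answer: B1=T, B2=E, B8=T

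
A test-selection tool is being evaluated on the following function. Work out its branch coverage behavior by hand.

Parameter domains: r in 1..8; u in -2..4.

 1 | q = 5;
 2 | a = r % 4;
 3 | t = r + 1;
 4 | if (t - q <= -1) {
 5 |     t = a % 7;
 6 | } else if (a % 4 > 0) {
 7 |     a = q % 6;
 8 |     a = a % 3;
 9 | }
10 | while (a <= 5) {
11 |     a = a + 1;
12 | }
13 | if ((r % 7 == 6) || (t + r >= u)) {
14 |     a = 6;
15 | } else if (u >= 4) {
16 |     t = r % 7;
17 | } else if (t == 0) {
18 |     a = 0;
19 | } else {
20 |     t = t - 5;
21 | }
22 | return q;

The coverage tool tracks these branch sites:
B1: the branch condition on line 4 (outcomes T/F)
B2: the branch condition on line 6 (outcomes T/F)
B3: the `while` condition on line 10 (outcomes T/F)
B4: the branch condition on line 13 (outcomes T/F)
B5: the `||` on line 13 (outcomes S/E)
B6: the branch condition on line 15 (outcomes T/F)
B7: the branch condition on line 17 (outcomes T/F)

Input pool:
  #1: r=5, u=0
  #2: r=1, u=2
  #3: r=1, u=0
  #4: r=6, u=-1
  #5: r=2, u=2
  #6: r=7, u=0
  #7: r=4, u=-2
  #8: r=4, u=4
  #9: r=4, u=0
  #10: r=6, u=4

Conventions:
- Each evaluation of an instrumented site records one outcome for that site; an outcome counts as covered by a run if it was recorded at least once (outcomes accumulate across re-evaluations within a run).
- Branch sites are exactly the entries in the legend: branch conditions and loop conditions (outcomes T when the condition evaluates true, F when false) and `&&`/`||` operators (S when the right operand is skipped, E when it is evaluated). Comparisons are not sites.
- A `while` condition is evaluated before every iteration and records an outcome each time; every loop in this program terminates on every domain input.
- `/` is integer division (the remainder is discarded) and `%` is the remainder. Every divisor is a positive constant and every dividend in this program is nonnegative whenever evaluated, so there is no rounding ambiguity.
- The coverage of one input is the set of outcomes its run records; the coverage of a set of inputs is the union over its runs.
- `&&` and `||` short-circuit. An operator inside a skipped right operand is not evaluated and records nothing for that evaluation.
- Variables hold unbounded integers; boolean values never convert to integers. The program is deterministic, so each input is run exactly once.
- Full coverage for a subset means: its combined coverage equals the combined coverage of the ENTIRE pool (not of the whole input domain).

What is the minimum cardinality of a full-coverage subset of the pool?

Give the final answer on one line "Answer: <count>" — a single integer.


#1 (r=5, u=0) -> covered: B1=F, B2=T, B3=T, B3=F, B4=T, B5=E
#2 (r=1, u=2) -> covered: B1=T, B3=T, B3=F, B4=T, B5=E
#3 (r=1, u=0) -> covered: B1=T, B3=T, B3=F, B4=T, B5=E
#4 (r=6, u=-1) -> covered: B1=F, B2=T, B3=T, B3=F, B4=T, B5=S
#5 (r=2, u=2) -> covered: B1=T, B3=T, B3=F, B4=T, B5=E
#6 (r=7, u=0) -> covered: B1=F, B2=T, B3=T, B3=F, B4=T, B5=E
#7 (r=4, u=-2) -> covered: B1=F, B2=F, B3=T, B3=F, B4=T, B5=E
#8 (r=4, u=4) -> covered: B1=F, B2=F, B3=T, B3=F, B4=T, B5=E
#9 (r=4, u=0) -> covered: B1=F, B2=F, B3=T, B3=F, B4=T, B5=E
#10 (r=6, u=4) -> covered: B1=F, B2=T, B3=T, B3=F, B4=T, B5=S
together the pool reaches 9 outcomes: B1=T, B1=F, B2=T, B2=F, B3=T, B3=F, B4=T, B5=S, B5=E
no size-1 subset reaches all 9 outcomes (best union: 6/9)
no size-2 subset reaches all 9 outcomes (best union: 8/9)
the canonical winner is {2, 4, 7}: size 3, full 9-outcome coverage, earliest index list among size-3 covers
Answer: 3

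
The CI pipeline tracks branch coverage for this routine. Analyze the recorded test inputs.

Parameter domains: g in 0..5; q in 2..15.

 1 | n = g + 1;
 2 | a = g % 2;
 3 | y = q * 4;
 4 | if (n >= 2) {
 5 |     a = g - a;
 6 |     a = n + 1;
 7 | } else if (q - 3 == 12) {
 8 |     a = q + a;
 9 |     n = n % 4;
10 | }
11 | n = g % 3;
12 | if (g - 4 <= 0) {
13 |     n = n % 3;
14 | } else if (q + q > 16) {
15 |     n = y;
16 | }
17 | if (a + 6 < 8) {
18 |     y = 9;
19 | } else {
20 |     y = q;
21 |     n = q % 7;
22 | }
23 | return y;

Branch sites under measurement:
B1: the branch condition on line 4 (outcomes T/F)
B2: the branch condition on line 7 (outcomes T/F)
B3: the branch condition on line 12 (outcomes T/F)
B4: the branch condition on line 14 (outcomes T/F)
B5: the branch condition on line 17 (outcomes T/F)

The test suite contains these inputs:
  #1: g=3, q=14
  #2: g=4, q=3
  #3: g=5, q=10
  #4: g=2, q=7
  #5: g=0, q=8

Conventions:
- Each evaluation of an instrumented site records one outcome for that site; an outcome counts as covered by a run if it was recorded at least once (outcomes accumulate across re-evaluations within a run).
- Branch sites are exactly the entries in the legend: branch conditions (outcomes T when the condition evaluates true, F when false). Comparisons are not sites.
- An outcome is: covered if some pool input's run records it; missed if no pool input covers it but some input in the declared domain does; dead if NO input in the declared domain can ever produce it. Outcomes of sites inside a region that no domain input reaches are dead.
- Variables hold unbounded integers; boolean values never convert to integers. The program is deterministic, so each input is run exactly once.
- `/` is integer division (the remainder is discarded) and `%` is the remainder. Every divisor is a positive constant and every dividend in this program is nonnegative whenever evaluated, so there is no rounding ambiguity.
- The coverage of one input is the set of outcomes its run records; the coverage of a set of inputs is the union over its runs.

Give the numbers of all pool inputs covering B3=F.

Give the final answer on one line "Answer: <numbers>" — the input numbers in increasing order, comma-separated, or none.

input #1 (g=3, q=14): does not record B3=F
input #2 (g=4, q=3): does not record B3=F
input #3 (g=5, q=10): records B3=F
input #4 (g=2, q=7): does not record B3=F
input #5 (g=0, q=8): does not record B3=F

Answer: 3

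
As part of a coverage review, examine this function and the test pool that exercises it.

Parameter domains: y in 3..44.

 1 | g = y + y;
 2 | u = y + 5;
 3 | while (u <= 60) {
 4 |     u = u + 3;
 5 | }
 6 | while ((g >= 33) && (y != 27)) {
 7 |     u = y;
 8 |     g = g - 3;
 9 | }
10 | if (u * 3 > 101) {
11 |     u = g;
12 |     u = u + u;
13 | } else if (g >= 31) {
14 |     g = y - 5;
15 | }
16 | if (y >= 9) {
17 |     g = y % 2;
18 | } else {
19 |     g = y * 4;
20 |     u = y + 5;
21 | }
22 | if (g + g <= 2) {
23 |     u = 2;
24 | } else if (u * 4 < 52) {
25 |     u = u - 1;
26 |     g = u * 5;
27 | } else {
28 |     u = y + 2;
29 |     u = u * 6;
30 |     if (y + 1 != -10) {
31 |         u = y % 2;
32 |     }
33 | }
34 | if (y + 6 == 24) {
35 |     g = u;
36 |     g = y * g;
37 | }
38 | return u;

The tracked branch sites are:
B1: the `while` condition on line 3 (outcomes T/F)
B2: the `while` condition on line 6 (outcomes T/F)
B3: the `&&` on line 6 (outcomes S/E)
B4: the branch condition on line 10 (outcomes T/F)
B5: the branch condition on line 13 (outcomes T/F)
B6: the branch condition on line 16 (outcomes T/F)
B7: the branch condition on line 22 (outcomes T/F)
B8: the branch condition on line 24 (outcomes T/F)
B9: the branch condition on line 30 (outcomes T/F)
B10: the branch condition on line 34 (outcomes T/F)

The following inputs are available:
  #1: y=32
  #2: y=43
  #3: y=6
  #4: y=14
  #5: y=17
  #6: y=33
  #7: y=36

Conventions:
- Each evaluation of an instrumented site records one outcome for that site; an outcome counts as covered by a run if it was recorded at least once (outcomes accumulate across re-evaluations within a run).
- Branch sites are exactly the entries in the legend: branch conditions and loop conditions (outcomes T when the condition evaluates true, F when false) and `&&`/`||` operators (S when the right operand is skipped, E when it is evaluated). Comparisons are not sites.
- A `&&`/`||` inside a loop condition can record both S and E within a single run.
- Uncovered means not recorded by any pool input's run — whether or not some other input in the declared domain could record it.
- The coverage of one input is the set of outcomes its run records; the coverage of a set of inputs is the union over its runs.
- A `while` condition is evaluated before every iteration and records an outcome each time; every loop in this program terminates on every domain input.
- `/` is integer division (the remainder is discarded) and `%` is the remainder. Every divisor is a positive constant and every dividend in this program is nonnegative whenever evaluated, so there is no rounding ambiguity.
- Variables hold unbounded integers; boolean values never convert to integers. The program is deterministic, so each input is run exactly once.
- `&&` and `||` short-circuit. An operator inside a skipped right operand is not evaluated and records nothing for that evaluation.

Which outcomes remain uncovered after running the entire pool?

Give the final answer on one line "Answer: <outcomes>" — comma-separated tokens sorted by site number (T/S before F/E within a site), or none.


input #1, y=32: events B1->T, B1->T, B1->T, B1->T, B1->T, B1->T, B1->T, B1->T, B1->F, B3->E, B2->T, B3->E, B2->T, B3->E, ...; outcomes B1=T, B1=F, B2=T, B2=F, B3=S, B3=E, B4=F, B5=T, B6=T, B7=T, B10=F
input #2, y=43: events B1->T, B1->T, B1->T, B1->T, B1->T, B1->F, B3->E, B2->T, B3->E, B2->T, B3->E, B2->T, B3->E, B2->T, ...; outcomes B1=T, B1=F, B2=T, B2=F, B3=S, B3=E, B4=T, B6=T, B7=T, B10=F
input #3, y=6: events B1->T, B1->T, B1->T, B1->T, B1->T, B1->T, B1->T, B1->T, B1->T, B1->T, B1->T, B1->T, B1->T, B1->T, ...; outcomes B1=T, B1=F, B2=F, B3=S, B4=T, B6=F, B7=F, B8=T, B10=F
input #4, y=14: events B1->T, B1->T, B1->T, B1->T, B1->T, B1->T, B1->T, B1->T, B1->T, B1->T, B1->T, B1->T, B1->T, B1->T, ...; outcomes B1=T, B1=F, B2=F, B3=S, B4=T, B6=T, B7=T, B10=F
input #5, y=17: events B1->T, B1->T, B1->T, B1->T, B1->T, B1->T, B1->T, B1->T, B1->T, B1->T, B1->T, B1->T, B1->T, B1->F, ...; outcomes B1=T, B1=F, B2=T, B2=F, B3=S, B3=E, B4=F, B5=T, B6=T, B7=T, B10=F
input #6, y=33: events B1->T, B1->T, B1->T, B1->T, B1->T, B1->T, B1->T, B1->T, B1->F, B3->E, B2->T, B3->E, B2->T, B3->E, ...; outcomes B1=T, B1=F, B2=T, B2=F, B3=S, B3=E, B4=F, B5=F, B6=T, B7=T, B10=F
input #7, y=36: events B1->T, B1->T, B1->T, B1->T, B1->T, B1->T, B1->T, B1->F, B3->E, B2->T, B3->E, B2->T, B3->E, B2->T, ...; outcomes B1=T, B1=F, B2=T, B2=F, B3=S, B3=E, B4=T, B6=T, B7=T, B10=F
union over the pool: B1=T, B1=F, B2=T, B2=F, B3=S, B3=E, B4=T, B4=F, B5=T, B5=F, B6=T, B6=F, B7=T, B7=F, B8=T, B10=F
uncovered (4 of 20): B8=F, B9=T, B9=F, B10=T
Answer: B8=F, B9=T, B9=F, B10=T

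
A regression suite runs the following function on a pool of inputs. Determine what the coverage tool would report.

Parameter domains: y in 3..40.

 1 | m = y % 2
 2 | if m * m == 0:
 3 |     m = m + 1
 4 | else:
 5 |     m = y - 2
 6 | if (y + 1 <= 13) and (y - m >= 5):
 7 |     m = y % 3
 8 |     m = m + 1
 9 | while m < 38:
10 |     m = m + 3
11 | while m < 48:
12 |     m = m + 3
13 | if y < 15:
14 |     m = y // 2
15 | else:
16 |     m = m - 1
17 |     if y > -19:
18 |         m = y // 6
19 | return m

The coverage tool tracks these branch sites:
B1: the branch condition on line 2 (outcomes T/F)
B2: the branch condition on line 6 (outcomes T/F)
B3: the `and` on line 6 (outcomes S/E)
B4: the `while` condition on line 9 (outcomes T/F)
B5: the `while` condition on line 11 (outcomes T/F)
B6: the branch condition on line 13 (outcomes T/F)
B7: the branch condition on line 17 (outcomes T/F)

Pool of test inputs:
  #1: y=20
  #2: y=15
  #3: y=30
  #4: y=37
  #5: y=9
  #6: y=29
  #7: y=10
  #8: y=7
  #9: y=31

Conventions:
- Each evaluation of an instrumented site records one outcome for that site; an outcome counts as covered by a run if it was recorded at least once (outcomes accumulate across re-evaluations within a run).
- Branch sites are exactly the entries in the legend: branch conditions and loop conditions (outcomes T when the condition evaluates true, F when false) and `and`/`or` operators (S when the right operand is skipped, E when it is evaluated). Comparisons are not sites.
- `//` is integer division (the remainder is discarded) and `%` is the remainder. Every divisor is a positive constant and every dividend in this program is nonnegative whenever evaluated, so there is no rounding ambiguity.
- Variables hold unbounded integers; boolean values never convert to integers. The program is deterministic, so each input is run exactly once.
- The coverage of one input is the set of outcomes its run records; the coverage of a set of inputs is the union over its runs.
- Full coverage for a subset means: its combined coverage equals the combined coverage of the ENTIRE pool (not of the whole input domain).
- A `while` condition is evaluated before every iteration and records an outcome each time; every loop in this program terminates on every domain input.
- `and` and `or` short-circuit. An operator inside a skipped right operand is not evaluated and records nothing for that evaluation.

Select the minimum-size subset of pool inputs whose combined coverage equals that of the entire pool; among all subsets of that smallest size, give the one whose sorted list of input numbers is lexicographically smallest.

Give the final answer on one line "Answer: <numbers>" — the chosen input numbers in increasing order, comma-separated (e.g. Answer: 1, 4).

test 1 (y=20) hits B1=T, B2=F, B3=S, B4=T, B4=F, B5=T, B5=F, B6=F, B7=T
test 2 (y=15) hits B1=F, B2=F, B3=S, B4=T, B4=F, B5=T, B5=F, B6=F, B7=T
test 3 (y=30) hits B1=T, B2=F, B3=S, B4=T, B4=F, B5=T, B5=F, B6=F, B7=T
test 4 (y=37) hits B1=F, B2=F, B3=S, B4=T, B4=F, B5=T, B5=F, B6=F, B7=T
test 5 (y=9) hits B1=F, B2=F, B3=E, B4=T, B4=F, B5=T, B5=F, B6=T
test 6 (y=29) hits B1=F, B2=F, B3=S, B4=T, B4=F, B5=T, B5=F, B6=F, B7=T
test 7 (y=10) hits B1=T, B2=T, B3=E, B4=T, B4=F, B5=T, B5=F, B6=T
test 8 (y=7) hits B1=F, B2=F, B3=E, B4=T, B4=F, B5=T, B5=F, B6=T
test 9 (y=31) hits B1=F, B2=F, B3=S, B4=T, B4=F, B5=T, B5=F, B6=F, B7=T
together the pool reaches 13 outcomes: B1=T, B1=F, B2=T, B2=F, B3=S, B3=E, B4=T, B4=F, B5=T, B5=F, B6=T, B6=F, B7=T
checked all size-1 subsets: none covers 13 outcomes (max 9/13)
the canonical winner is {2, 7}: size 2, full 13-outcome coverage, earliest index list among size-2 covers

Answer: 2, 7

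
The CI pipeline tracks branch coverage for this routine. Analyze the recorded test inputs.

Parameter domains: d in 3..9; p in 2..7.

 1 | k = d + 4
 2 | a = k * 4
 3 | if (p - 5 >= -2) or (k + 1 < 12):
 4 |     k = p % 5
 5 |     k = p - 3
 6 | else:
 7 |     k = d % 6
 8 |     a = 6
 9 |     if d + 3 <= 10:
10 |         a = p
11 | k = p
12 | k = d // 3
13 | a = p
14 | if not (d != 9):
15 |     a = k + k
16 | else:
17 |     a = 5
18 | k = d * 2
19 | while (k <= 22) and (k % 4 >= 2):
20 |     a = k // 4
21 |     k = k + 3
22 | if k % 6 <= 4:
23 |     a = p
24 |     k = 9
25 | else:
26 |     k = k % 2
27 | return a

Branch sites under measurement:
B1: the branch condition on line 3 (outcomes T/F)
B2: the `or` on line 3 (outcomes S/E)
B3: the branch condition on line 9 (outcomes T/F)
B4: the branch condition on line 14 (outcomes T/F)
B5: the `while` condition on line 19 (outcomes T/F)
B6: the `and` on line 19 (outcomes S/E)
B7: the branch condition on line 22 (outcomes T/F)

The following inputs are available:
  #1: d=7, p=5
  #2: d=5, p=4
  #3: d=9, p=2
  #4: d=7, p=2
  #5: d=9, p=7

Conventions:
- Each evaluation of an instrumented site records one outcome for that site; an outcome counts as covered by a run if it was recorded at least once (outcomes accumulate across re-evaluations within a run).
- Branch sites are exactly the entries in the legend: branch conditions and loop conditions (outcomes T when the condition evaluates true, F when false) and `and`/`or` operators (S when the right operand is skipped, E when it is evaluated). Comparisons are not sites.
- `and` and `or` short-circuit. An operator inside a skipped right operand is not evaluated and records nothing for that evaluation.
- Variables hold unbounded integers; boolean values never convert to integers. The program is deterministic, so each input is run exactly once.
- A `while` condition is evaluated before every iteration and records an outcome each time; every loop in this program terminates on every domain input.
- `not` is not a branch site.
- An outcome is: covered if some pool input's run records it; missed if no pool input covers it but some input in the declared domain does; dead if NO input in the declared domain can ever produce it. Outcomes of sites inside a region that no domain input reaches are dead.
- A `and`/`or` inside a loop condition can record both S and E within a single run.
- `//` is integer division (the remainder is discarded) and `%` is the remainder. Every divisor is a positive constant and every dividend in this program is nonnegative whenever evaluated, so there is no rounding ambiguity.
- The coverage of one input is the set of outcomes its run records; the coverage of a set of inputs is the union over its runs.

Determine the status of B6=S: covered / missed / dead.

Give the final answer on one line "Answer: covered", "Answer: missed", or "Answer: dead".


no pool input records B6=S
checking all 42 inputs in the declared domain: B6=S is never recorded -> dead
Answer: dead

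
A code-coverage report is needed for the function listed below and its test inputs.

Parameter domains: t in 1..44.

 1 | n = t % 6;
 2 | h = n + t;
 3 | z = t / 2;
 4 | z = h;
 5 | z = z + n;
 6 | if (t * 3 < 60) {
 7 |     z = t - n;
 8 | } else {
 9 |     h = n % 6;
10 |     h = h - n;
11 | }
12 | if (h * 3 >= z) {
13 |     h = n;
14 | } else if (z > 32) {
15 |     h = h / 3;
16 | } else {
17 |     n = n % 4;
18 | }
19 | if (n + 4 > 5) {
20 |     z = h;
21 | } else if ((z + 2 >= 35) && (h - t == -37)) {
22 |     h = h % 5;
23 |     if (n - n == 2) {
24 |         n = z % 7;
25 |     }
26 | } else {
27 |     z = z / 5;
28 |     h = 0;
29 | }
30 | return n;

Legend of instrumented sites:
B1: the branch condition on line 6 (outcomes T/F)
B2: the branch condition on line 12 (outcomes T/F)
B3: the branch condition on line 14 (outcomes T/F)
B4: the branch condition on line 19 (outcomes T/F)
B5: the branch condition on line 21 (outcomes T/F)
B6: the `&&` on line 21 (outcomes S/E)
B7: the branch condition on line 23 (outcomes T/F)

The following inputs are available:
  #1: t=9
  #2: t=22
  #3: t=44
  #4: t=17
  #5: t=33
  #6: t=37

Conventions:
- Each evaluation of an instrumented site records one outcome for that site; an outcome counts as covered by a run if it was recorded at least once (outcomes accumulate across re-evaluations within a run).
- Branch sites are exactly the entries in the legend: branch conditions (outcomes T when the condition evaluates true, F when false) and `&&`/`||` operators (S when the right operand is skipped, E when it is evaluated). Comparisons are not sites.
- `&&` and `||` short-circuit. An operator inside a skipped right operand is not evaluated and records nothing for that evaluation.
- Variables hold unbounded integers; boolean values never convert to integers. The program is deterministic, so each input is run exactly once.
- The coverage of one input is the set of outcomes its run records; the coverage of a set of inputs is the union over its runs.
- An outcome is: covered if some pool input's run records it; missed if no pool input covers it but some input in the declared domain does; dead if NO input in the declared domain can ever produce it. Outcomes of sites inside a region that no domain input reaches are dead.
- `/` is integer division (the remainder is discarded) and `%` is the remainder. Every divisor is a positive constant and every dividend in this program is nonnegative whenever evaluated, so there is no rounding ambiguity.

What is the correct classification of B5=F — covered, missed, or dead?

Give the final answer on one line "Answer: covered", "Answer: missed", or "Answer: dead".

B5=F is recorded by pool input(s) 2 -> covered

Answer: covered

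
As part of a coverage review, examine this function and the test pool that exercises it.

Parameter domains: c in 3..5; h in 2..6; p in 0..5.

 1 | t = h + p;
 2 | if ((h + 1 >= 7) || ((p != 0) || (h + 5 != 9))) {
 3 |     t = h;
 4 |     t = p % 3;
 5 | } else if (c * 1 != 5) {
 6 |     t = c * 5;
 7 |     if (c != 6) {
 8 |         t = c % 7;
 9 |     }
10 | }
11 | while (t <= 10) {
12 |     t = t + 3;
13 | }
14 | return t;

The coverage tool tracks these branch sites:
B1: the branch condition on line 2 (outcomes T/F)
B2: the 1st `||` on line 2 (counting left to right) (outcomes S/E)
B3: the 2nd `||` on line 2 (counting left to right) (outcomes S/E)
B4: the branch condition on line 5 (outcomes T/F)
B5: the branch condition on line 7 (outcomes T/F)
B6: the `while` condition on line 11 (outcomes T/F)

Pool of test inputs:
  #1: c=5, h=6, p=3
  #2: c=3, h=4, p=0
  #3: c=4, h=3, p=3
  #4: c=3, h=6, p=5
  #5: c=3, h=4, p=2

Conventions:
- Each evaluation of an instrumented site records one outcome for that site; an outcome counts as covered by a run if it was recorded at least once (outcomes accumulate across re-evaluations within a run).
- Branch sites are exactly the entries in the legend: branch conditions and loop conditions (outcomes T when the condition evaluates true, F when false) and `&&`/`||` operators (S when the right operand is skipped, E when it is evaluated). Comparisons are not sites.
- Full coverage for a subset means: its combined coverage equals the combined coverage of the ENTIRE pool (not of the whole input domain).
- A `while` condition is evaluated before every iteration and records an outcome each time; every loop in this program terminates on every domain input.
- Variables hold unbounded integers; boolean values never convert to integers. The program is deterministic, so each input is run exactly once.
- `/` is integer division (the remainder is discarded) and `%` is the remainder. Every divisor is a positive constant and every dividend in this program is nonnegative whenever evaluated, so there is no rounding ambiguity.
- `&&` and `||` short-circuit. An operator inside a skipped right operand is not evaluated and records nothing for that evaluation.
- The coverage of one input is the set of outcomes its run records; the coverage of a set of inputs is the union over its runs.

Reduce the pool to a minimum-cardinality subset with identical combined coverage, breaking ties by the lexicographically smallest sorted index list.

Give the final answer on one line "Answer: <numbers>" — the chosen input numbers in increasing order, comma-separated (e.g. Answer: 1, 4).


test 1 (c=5, h=6, p=3) fires B2->S, B1->T, B6->T, B6->T, B6->T, B6->T, B6->F; hits B1=T, B2=S, B6=T, B6=F
test 2 (c=3, h=4, p=0) fires B2->E, B3->E, B1->F, B4->T, B5->T, B6->T, B6->T, B6->T, B6->F; hits B1=F, B2=E, B3=E, B4=T, B5=T, B6=T, B6=F
test 3 (c=4, h=3, p=3) fires B2->E, B3->S, B1->T, B6->T, B6->T, B6->T, B6->T, B6->F; hits B1=T, B2=E, B3=S, B6=T, B6=F
test 4 (c=3, h=6, p=5) fires B2->S, B1->T, B6->T, B6->T, B6->T, B6->F; hits B1=T, B2=S, B6=T, B6=F
test 5 (c=3, h=4, p=2) fires B2->E, B3->S, B1->T, B6->T, B6->T, B6->T, B6->F; hits B1=T, B2=E, B3=S, B6=T, B6=F
together the pool reaches 10 outcomes: B1=T, B1=F, B2=S, B2=E, B3=S, B3=E, B4=T, B5=T, B6=T, B6=F
checked all size-1 subsets: none covers 10 outcomes (max 7/10)
checked all size-2 subsets: none covers 10 outcomes (max 9/10)
inputs {1, 2, 3} (size 3) cover everything; no size-3 subset with a lexicographically smaller index list covers all 10
Answer: 1, 2, 3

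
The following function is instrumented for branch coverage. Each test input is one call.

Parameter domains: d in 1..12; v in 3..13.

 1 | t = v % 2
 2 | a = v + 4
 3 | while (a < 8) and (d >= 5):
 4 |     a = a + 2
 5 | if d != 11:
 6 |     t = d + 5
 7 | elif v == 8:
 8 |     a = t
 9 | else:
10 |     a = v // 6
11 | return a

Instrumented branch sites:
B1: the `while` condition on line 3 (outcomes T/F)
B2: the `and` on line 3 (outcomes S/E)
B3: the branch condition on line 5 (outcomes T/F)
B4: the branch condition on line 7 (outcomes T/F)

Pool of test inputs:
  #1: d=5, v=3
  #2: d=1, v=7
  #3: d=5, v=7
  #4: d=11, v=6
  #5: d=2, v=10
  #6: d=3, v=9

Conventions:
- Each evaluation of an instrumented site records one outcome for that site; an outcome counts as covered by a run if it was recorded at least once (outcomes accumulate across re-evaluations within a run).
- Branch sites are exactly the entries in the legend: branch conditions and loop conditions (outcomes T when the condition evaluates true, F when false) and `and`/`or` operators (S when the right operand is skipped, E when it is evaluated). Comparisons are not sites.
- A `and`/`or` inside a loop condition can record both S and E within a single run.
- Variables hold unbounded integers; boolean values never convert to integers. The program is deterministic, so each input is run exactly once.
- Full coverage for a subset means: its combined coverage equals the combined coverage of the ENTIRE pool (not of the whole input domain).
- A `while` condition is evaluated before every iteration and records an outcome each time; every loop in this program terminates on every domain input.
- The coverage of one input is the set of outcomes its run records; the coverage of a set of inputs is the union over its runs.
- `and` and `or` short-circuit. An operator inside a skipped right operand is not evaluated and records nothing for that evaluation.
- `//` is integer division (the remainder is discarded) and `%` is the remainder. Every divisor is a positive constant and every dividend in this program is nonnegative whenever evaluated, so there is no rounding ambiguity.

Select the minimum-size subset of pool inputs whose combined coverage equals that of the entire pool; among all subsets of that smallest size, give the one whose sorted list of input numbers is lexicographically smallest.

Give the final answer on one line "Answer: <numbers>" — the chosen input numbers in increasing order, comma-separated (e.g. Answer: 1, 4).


test 1 (d=5, v=3) hits B1=T, B1=F, B2=S, B2=E, B3=T
test 2 (d=1, v=7) hits B1=F, B2=S, B3=T
test 3 (d=5, v=7) hits B1=F, B2=S, B3=T
test 4 (d=11, v=6) hits B1=F, B2=S, B3=F, B4=F
test 5 (d=2, v=10) hits B1=F, B2=S, B3=T
test 6 (d=3, v=9) hits B1=F, B2=S, B3=T
pool-wide coverage (7 outcomes): B1=T, B1=F, B2=S, B2=E, B3=T, B3=F, B4=F
no size-1 subset reaches all 7 outcomes (best union: 5/7)
inputs {1, 4} (size 2) cover everything; no size-2 subset with a lexicographically smaller index list covers all 7
Answer: 1, 4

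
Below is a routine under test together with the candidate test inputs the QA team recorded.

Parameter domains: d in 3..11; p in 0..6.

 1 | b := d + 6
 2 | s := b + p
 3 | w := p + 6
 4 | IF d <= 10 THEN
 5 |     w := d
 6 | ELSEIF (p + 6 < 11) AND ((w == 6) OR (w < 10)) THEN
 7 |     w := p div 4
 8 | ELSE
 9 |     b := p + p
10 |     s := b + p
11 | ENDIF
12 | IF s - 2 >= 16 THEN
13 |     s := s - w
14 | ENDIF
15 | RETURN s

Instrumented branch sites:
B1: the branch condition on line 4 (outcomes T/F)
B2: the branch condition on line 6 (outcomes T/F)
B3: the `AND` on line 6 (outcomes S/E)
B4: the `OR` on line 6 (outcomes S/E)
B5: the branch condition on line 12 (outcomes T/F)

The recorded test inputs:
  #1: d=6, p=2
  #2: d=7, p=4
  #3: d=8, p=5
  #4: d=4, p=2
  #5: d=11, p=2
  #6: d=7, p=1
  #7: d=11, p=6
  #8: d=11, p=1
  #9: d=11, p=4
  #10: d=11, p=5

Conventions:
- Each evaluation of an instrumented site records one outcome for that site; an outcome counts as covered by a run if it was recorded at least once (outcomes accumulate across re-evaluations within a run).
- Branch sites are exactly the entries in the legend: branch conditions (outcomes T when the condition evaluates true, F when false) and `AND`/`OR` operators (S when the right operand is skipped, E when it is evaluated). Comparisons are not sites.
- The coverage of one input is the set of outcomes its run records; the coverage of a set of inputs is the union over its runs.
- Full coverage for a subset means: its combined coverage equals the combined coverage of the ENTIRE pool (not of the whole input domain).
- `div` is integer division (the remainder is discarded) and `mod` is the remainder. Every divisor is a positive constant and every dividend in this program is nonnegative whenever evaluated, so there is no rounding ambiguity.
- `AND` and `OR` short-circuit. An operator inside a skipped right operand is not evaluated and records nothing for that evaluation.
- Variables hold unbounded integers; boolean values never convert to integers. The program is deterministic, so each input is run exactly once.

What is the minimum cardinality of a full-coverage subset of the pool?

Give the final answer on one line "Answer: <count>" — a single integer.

run #1 (d=6, p=2) records B1=T, B5=F
run #2 (d=7, p=4) records B1=T, B5=F
run #3 (d=8, p=5) records B1=T, B5=T
run #4 (d=4, p=2) records B1=T, B5=F
run #5 (d=11, p=2) records B1=F, B2=T, B3=E, B4=E, B5=T
run #6 (d=7, p=1) records B1=T, B5=F
run #7 (d=11, p=6) records B1=F, B2=F, B3=S, B5=T
run #8 (d=11, p=1) records B1=F, B2=T, B3=E, B4=E, B5=T
run #9 (d=11, p=4) records B1=F, B2=F, B3=E, B4=E, B5=F
run #10 (d=11, p=5) records B1=F, B2=F, B3=S, B5=F
union over all inputs: B1=T, B1=F, B2=T, B2=F, B3=S, B3=E, B4=E, B5=T, B5=F (9 outcomes)
every size-1 subset falls short of the 9 outcomes (best: 5/9)
every size-2 subset falls short of the 9 outcomes (best: 8/9)
at size 3, {1, 5, 7} reaches all 9 outcomes; every lexicographically earlier size-3 subset fails

Answer: 3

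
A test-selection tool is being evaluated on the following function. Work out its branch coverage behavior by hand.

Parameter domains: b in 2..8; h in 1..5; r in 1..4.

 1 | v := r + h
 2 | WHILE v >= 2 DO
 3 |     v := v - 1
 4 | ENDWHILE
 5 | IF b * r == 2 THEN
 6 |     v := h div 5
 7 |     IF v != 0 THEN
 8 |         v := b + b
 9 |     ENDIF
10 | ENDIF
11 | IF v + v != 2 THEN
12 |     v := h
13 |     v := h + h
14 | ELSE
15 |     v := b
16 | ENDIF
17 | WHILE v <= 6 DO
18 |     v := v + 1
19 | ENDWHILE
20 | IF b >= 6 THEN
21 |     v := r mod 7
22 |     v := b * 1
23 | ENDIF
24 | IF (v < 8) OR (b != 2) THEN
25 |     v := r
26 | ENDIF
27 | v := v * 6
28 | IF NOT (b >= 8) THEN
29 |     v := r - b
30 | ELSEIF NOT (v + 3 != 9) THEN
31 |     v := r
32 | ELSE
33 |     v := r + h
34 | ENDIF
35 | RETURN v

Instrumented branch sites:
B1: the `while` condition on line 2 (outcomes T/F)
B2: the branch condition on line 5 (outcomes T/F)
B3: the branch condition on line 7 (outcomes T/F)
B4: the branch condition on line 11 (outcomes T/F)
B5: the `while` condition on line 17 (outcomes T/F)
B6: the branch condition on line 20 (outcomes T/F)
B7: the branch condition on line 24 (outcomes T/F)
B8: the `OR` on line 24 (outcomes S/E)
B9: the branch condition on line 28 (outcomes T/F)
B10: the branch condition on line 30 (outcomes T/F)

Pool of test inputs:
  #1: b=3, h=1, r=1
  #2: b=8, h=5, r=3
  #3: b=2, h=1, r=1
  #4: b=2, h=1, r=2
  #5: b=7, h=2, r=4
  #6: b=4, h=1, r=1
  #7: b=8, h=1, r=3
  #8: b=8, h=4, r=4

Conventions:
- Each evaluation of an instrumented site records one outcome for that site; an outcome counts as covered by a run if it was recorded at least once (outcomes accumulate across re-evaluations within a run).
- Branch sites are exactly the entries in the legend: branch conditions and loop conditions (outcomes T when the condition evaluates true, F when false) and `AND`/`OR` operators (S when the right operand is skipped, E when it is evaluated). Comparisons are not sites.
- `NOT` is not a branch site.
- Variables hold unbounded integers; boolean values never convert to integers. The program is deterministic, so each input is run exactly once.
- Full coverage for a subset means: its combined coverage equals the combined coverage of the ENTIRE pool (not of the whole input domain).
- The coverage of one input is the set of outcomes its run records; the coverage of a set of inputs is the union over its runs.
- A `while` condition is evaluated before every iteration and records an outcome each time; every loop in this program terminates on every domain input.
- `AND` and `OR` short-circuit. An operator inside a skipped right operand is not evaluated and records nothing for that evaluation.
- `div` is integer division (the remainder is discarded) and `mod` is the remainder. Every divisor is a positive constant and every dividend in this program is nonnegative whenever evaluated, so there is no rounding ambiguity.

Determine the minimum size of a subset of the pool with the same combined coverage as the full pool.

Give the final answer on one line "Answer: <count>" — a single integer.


input #1 (b=3, h=1, r=1): events B1->T, B1->F, B2->F, B4->F, B5->T, B5->T, B5->T, B5->T, B5->F, B6->F, B8->S, B7->T, B9->T; covers B1=T, B1=F, B2=F, B4=F, B5=T, B5=F, B6=F, B7=T, B8=S, B9=T
input #2 (b=8, h=5, r=3): events B1->T, B1->T, B1->T, B1->T, B1->T, B1->T, B1->T, B1->F, B2->F, B4->F, B5->F, B6->T, B8->E, B7->T, ...; covers B1=T, B1=F, B2=F, B4=F, B5=F, B6=T, B7=T, B8=E, B9=F, B10=F
input #3 (b=2, h=1, r=1): events B1->T, B1->F, B2->T, B3->F, B4->T, B5->T, B5->T, B5->T, B5->T, B5->T, B5->F, B6->F, B8->S, B7->T, ...; covers B1=T, B1=F, B2=T, B3=F, B4=T, B5=T, B5=F, B6=F, B7=T, B8=S, B9=T
input #4 (b=2, h=1, r=2): events B1->T, B1->T, B1->F, B2->F, B4->F, B5->T, B5->T, B5->T, B5->T, B5->T, B5->F, B6->F, B8->S, B7->T, ...; covers B1=T, B1=F, B2=F, B4=F, B5=T, B5=F, B6=F, B7=T, B8=S, B9=T
input #5 (b=7, h=2, r=4): events B1->T, B1->T, B1->T, B1->T, B1->T, B1->F, B2->F, B4->F, B5->F, B6->T, B8->S, B7->T, B9->T; covers B1=T, B1=F, B2=F, B4=F, B5=F, B6=T, B7=T, B8=S, B9=T
input #6 (b=4, h=1, r=1): events B1->T, B1->F, B2->F, B4->F, B5->T, B5->T, B5->T, B5->F, B6->F, B8->S, B7->T, B9->T; covers B1=T, B1=F, B2=F, B4=F, B5=T, B5=F, B6=F, B7=T, B8=S, B9=T
input #7 (b=8, h=1, r=3): events B1->T, B1->T, B1->T, B1->F, B2->F, B4->F, B5->F, B6->T, B8->E, B7->T, B9->F, B10->F; covers B1=T, B1=F, B2=F, B4=F, B5=F, B6=T, B7=T, B8=E, B9=F, B10=F
input #8 (b=8, h=4, r=4): events B1->T, B1->T, B1->T, B1->T, B1->T, B1->T, B1->T, B1->F, B2->F, B4->F, B5->F, B6->T, B8->E, B7->T, ...; covers B1=T, B1=F, B2=F, B4=F, B5=F, B6=T, B7=T, B8=E, B9=F, B10=F
pool-wide coverage (17 outcomes): B1=T, B1=F, B2=T, B2=F, B3=F, B4=T, B4=F, B5=T, B5=F, B6=T, B6=F, B7=T, B8=S, B8=E, B9=T, B9=F, B10=F
no size-1 subset reaches all 17 outcomes (best union: 11/17)
inputs {2, 3} (size 2) cover everything; no size-2 subset with a lexicographically smaller index list covers all 17
Answer: 2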